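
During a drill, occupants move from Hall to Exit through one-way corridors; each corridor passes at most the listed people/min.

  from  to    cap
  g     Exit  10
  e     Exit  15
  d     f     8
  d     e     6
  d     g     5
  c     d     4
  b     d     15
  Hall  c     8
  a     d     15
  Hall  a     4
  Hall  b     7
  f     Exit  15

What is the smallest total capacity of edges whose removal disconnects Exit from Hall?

15

Augment Hall→a→d→e→Exit: bottleneck 4, flow now 4.
Augment Hall→b→d→e→Exit: bottleneck 2, flow now 6.
Augment Hall→b→d→f→Exit: bottleneck 5, flow now 11.
Augment Hall→c→d→f→Exit: bottleneck 3, flow now 14.
Augment Hall→c→d→g→Exit: bottleneck 1, flow now 15.
No augmenting path remains; maximum flow = 15.
By max-flow min-cut, the minimum cut capacity equals the max flow.
In the residual graph, reachable from Hall: {Hall, c}.
Min-cut edges: Hall→a (4), Hall→b (7), c→d (4); capacity 4 + 7 + 4 = 15.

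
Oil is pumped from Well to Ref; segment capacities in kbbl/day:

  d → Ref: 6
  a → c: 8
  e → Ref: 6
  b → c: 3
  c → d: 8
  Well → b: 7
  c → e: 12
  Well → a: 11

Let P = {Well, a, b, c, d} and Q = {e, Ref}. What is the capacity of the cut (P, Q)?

18

Edges leaving {Well, a, b, c, d}: c→e (12), d→Ref (6).
Cut capacity = 12 + 6 = 18.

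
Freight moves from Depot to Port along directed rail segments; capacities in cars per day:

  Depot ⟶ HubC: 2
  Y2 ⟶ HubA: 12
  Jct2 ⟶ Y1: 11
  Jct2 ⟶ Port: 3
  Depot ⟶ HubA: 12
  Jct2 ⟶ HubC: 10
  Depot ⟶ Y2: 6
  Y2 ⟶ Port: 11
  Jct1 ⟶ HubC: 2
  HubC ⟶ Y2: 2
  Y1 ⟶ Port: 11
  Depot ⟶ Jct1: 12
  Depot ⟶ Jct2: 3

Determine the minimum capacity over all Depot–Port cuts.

Augment Depot→Jct2→Port: bottleneck 3, flow now 3.
Augment Depot→Y2→Port: bottleneck 6, flow now 9.
Augment Depot→HubC→Y2→Port: bottleneck 2, flow now 11.
No augmenting path remains; maximum flow = 11.
By max-flow min-cut, the minimum cut capacity equals the max flow.
In the residual graph, reachable from Depot: {Depot, Jct1, HubC, HubA}.
Min-cut edges: Depot→Jct2 (3), Depot→Y2 (6), HubC→Y2 (2); capacity 3 + 6 + 2 = 11.

11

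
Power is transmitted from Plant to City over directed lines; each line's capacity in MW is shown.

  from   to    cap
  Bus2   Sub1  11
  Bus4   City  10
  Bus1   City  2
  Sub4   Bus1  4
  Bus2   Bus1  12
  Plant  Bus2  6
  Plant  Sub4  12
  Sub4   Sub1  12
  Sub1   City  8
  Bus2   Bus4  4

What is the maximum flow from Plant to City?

14

Augment Plant→Bus2→Bus1→City: bottleneck 2, flow now 2.
Augment Plant→Bus2→Sub1→City: bottleneck 4, flow now 6.
Augment Plant→Sub4→Sub1→City: bottleneck 4, flow now 10.
Augment Plant→Sub4→Bus1→Bus2→Bus4→City: bottleneck 2, flow now 12. (uses reverse residual edge)
Augment Plant→Sub4→Sub1→Bus2→Bus4→City: bottleneck 2, flow now 14. (uses reverse residual edge)
No augmenting path remains; maximum flow = 14.
In the residual graph, reachable from Plant: {Plant, Bus2, Sub4, Bus1, Sub1}.
Min-cut edges: Bus2→Bus4 (4), Bus1→City (2), Sub1→City (8); capacity 4 + 2 + 8 = 14.
This cut is saturated, so no flow can exceed 14.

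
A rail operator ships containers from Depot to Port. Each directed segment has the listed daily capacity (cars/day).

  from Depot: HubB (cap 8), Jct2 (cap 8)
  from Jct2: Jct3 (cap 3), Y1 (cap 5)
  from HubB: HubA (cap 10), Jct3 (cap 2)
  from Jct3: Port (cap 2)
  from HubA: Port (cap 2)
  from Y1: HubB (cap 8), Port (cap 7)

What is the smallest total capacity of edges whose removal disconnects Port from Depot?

Augment Depot→Jct2→Jct3→Port: bottleneck 2, flow now 2.
Augment Depot→Jct2→Y1→Port: bottleneck 5, flow now 7.
Augment Depot→HubB→HubA→Port: bottleneck 2, flow now 9.
No augmenting path remains; maximum flow = 9.
By max-flow min-cut, the minimum cut capacity equals the max flow.
In the residual graph, reachable from Depot: {Depot, Jct2, HubB, Jct3, HubA}.
Min-cut edges: Jct2→Y1 (5), Jct3→Port (2), HubA→Port (2); capacity 5 + 2 + 2 = 9.

9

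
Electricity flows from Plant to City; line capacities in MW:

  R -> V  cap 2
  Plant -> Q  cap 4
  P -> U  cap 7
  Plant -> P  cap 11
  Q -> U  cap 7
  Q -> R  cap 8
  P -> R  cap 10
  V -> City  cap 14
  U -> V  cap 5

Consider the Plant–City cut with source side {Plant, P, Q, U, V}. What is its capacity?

Edges leaving {Plant, P, Q, U, V}: P→R (10), Q→R (8), V→City (14).
Cut capacity = 10 + 8 + 14 = 32.

32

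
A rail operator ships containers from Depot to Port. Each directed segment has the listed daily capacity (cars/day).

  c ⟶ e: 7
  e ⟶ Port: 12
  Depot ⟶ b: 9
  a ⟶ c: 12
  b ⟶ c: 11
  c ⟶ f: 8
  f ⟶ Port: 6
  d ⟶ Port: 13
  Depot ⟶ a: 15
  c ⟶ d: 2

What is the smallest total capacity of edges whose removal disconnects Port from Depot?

15

Augment Depot→a→c→d→Port: bottleneck 2, flow now 2.
Augment Depot→a→c→e→Port: bottleneck 7, flow now 9.
Augment Depot→a→c→f→Port: bottleneck 3, flow now 12.
Augment Depot→b→c→f→Port: bottleneck 3, flow now 15.
No augmenting path remains; maximum flow = 15.
By max-flow min-cut, the minimum cut capacity equals the max flow.
In the residual graph, reachable from Depot: {Depot, a, b, c, f}.
Min-cut edges: c→d (2), c→e (7), f→Port (6); capacity 2 + 7 + 6 = 15.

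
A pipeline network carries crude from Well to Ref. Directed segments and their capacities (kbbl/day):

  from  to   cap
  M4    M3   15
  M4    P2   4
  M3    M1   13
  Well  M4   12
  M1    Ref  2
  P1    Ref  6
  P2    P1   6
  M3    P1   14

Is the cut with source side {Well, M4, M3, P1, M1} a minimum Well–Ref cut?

No — its capacity is 12, but the minimum cut has capacity 8.

Given cut capacity: 4 + 6 + 2 = 12.
Augment Well→M4→P2→P1→Ref: bottleneck 4, flow now 4.
Augment Well→M4→M3→P1→Ref: bottleneck 2, flow now 6.
Augment Well→M4→M3→M1→Ref: bottleneck 2, flow now 8.
No augmenting path remains; maximum flow = 8.
In the residual graph, reachable from Well: {Well, M4, P2, M3, P1, M1}.
Min-cut edges: P1→Ref (6), M1→Ref (2); capacity 6 + 2 = 8.
Cut capacity 12 exceeds the max flow 8, so it is not minimum.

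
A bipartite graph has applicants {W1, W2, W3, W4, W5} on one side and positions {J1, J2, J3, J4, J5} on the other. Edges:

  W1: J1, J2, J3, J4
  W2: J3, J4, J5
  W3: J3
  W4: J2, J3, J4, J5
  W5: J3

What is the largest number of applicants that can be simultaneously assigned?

Unit-capacity flow: source→left, listed edges, right→sink; max matching = max flow.
Augmenting path W1→J1 (+1); matched 1.
Augmenting path W2→J3 (+1); matched 2.
Augmenting path W4→J2 (+1); matched 3.
Augmenting path W3→J3→W2→J4 (+1); matched 4.
No augmenting path remains; maximum matching = 4.
König certificate: {W1, W2, W4, J3} is a vertex cover of size 4 (every listed pair touches it), so no matching can be larger.

4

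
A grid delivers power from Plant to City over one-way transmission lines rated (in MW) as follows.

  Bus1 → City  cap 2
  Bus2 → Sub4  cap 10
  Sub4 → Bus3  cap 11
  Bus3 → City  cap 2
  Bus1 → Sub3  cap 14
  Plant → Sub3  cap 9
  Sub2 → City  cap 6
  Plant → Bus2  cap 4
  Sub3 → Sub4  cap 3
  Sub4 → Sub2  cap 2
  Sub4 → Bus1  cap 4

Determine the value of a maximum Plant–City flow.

6

Augment Plant→Sub3→Sub4→Bus1→City: bottleneck 2, flow now 2.
Augment Plant→Sub3→Sub4→Sub2→City: bottleneck 1, flow now 3.
Augment Plant→Bus2→Sub4→Sub2→City: bottleneck 1, flow now 4.
Augment Plant→Bus2→Sub4→Bus3→City: bottleneck 2, flow now 6.
No augmenting path remains; maximum flow = 6.
In the residual graph, reachable from Plant: {Plant, Sub3, Bus2, Sub4, Bus1, Bus3}.
Min-cut edges: Sub4→Sub2 (2), Bus1→City (2), Bus3→City (2); capacity 2 + 2 + 2 = 6.
This cut is saturated, so no flow can exceed 6.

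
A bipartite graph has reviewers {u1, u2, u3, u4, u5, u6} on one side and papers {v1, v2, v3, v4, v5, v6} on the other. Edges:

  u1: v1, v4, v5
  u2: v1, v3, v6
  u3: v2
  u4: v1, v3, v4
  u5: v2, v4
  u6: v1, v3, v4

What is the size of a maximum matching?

Unit-capacity flow: source→left, listed edges, right→sink; max matching = max flow.
Augmenting path u1→v1 (+1); matched 1.
Augmenting path u2→v3 (+1); matched 2.
Augmenting path u3→v2 (+1); matched 3.
Augmenting path u4→v4 (+1); matched 4.
Augmenting path u6→v1→u1→v5 (+1); matched 5.
Augmenting path u5→v4→u4→v3→u2→v6 (+1); matched 6.
No augmenting path remains; maximum matching = 6.
König certificate: {u1, u2, u3, u4, u5, u6} is a vertex cover of size 6 (every listed pair touches it), so no matching can be larger.

6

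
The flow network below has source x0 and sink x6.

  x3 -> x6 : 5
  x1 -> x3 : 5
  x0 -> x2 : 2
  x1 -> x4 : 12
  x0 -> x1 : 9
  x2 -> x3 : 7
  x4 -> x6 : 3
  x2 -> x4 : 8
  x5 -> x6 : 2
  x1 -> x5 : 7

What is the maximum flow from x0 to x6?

Augment x0→x1→x3→x6: bottleneck 5, flow now 5.
Augment x0→x1→x4→x6: bottleneck 3, flow now 8.
Augment x0→x1→x5→x6: bottleneck 1, flow now 9.
Augment x0→x2→x3→x1→x5→x6: bottleneck 1, flow now 10. (uses reverse residual edge)
No augmenting path remains; maximum flow = 10.
In the residual graph, reachable from x0: {x0, x1, x2, x3, x4, x5}.
Min-cut edges: x3→x6 (5), x4→x6 (3), x5→x6 (2); capacity 5 + 3 + 2 = 10.
This cut is saturated, so no flow can exceed 10.

10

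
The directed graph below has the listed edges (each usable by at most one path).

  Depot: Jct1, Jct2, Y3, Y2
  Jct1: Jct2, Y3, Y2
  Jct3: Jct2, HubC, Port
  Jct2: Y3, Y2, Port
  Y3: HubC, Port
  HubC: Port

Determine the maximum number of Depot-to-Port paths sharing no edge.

Assign every edge capacity 1; by Menger, the answer equals the max flow.
Path Depot→Jct2→Port (+1); total 1.
Path Depot→Y3→Port (+1); total 2.
Path Depot→Jct1→Y3→HubC→Port (+1); total 3.
No residual Depot→Port path; max flow = 3.
Certifying cut of size 3: {Depot→Jct1, Depot→Jct2, Depot→Y3}.

3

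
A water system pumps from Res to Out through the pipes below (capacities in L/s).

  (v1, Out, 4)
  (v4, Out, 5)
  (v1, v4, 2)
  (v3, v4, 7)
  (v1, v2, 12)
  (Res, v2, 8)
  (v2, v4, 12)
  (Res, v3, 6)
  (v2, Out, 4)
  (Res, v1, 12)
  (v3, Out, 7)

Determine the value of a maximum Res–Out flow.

Augment Res→v1→Out: bottleneck 4, flow now 4.
Augment Res→v2→Out: bottleneck 4, flow now 8.
Augment Res→v3→Out: bottleneck 6, flow now 14.
Augment Res→v1→v4→Out: bottleneck 2, flow now 16.
Augment Res→v2→v4→Out: bottleneck 3, flow now 19.
No augmenting path remains; maximum flow = 19.
In the residual graph, reachable from Res: {Res, v1, v2, v4}.
Min-cut edges: Res→v3 (6), v1→Out (4), v2→Out (4), v4→Out (5); capacity 6 + 4 + 4 + 5 = 19.
This cut is saturated, so no flow can exceed 19.

19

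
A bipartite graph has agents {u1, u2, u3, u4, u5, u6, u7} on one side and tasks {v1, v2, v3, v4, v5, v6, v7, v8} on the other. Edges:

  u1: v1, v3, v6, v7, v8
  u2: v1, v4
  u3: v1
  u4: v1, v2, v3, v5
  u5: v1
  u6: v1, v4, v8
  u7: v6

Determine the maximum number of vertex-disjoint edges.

Unit-capacity flow: source→left, listed edges, right→sink; max matching = max flow.
Augmenting path u1→v1 (+1); matched 1.
Augmenting path u2→v4 (+1); matched 2.
Augmenting path u4→v2 (+1); matched 3.
Augmenting path u6→v8 (+1); matched 4.
Augmenting path u7→v6 (+1); matched 5.
Augmenting path u3→v1→u1→v3 (+1); matched 6.
No augmenting path remains; maximum matching = 6.
König certificate: {u1, u2, u4, u6, u7, v1} is a vertex cover of size 6 (every listed pair touches it), so no matching can be larger.

6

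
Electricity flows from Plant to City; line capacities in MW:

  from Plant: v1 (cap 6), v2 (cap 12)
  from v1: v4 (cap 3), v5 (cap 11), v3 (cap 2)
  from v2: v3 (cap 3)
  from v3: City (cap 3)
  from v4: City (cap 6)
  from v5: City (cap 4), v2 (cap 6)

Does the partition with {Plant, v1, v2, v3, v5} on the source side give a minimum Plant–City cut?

Given cut capacity: 3 + 3 + 4 = 10.
Augment Plant→v1→v3→City: bottleneck 2, flow now 2.
Augment Plant→v1→v4→City: bottleneck 3, flow now 5.
Augment Plant→v1→v5→City: bottleneck 1, flow now 6.
Augment Plant→v2→v3→City: bottleneck 1, flow now 7.
Augment Plant→v2→v3→v1→v5→City: bottleneck 2, flow now 9. (uses reverse residual edge)
No augmenting path remains; maximum flow = 9.
In the residual graph, reachable from Plant: {Plant, v2}.
Min-cut edges: Plant→v1 (6), v2→v3 (3); capacity 6 + 3 = 9.
Cut capacity 10 exceeds the max flow 9, so it is not minimum.

No — its capacity is 10, but the minimum cut has capacity 9.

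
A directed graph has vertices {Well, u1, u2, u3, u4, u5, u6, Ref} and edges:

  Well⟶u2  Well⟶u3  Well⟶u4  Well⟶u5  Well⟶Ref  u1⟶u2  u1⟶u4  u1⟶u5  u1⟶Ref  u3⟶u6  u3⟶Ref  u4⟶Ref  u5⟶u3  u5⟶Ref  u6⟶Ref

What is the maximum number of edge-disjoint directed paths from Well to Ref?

Assign every edge capacity 1; by Menger, the answer equals the max flow.
Path Well→Ref (+1); total 1.
Path Well→u3→Ref (+1); total 2.
Path Well→u4→Ref (+1); total 3.
Path Well→u5→Ref (+1); total 4.
No residual Well→Ref path; max flow = 4.
Certifying cut of size 4: {Well→Ref, Well→u3, Well→u4, Well→u5}.

4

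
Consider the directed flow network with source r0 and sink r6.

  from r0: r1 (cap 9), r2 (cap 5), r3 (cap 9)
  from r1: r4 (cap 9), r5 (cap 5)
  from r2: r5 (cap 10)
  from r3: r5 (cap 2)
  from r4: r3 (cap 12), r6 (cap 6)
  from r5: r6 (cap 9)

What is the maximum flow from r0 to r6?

15

Augment r0→r1→r4→r6: bottleneck 6, flow now 6.
Augment r0→r1→r5→r6: bottleneck 3, flow now 9.
Augment r0→r2→r5→r6: bottleneck 5, flow now 14.
Augment r0→r3→r5→r6: bottleneck 1, flow now 15.
No augmenting path remains; maximum flow = 15.
In the residual graph, reachable from r0: {r0, r1, r2, r3, r4, r5}.
Min-cut edges: r4→r6 (6), r5→r6 (9); capacity 6 + 9 = 15.
This cut is saturated, so no flow can exceed 15.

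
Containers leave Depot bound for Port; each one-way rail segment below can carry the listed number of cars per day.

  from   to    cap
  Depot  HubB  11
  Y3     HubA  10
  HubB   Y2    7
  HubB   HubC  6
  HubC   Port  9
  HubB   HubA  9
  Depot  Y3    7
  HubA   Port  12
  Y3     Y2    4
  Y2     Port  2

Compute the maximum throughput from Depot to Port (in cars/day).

18

Augment Depot→Y3→Y2→Port: bottleneck 2, flow now 2.
Augment Depot→Y3→HubA→Port: bottleneck 5, flow now 7.
Augment Depot→HubB→HubA→Port: bottleneck 7, flow now 14.
Augment Depot→HubB→HubC→Port: bottleneck 4, flow now 18.
No augmenting path remains; maximum flow = 18.
In the residual graph, reachable from Depot: {Depot}.
Min-cut edges: Depot→Y3 (7), Depot→HubB (11); capacity 7 + 11 = 18.
This cut is saturated, so no flow can exceed 18.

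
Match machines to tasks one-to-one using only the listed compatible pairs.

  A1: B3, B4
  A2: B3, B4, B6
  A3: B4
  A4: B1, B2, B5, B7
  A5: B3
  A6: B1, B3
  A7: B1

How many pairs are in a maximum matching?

Unit-capacity flow: source→left, listed edges, right→sink; max matching = max flow.
Augmenting path A1→B3 (+1); matched 1.
Augmenting path A2→B4 (+1); matched 2.
Augmenting path A4→B1 (+1); matched 3.
Augmenting path A3→B4→A2→B6 (+1); matched 4.
Augmenting path A6→B1→A4→B2 (+1); matched 5.
No augmenting path remains; maximum matching = 5.
König certificate: {A2, A4, B1, B3, B4} is a vertex cover of size 5 (every listed pair touches it), so no matching can be larger.

5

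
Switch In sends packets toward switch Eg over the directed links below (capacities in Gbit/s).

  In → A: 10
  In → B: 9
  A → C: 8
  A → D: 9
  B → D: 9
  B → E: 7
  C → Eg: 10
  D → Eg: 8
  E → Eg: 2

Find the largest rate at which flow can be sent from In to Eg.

18

Augment In→A→C→Eg: bottleneck 8, flow now 8.
Augment In→A→D→Eg: bottleneck 2, flow now 10.
Augment In→B→D→Eg: bottleneck 6, flow now 16.
Augment In→B→E→Eg: bottleneck 2, flow now 18.
No augmenting path remains; maximum flow = 18.
In the residual graph, reachable from In: {In, A, B, D, E}.
Min-cut edges: A→C (8), D→Eg (8), E→Eg (2); capacity 8 + 8 + 2 = 18.
This cut is saturated, so no flow can exceed 18.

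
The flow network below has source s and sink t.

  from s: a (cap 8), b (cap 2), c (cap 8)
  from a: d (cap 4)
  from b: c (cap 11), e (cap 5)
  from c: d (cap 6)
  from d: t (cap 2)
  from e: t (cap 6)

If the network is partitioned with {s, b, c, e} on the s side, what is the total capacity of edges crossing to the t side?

Edges leaving {s, b, c, e}: s→a (8), c→d (6), e→t (6).
Cut capacity = 8 + 6 + 6 = 20.

20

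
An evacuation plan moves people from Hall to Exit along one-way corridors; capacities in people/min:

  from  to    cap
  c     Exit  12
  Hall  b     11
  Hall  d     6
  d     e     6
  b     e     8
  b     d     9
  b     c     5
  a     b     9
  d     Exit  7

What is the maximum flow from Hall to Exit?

Augment Hall→d→Exit: bottleneck 6, flow now 6.
Augment Hall→b→c→Exit: bottleneck 5, flow now 11.
Augment Hall→b→d→Exit: bottleneck 1, flow now 12.
No augmenting path remains; maximum flow = 12.
In the residual graph, reachable from Hall: {Hall, b, d, e}.
Min-cut edges: b→c (5), d→Exit (7); capacity 5 + 7 = 12.
This cut is saturated, so no flow can exceed 12.

12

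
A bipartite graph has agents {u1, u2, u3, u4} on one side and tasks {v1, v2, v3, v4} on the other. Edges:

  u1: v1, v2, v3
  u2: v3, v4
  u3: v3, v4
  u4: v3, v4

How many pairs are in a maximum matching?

Unit-capacity flow: source→left, listed edges, right→sink; max matching = max flow.
Augmenting path u1→v1 (+1); matched 1.
Augmenting path u2→v3 (+1); matched 2.
Augmenting path u3→v4 (+1); matched 3.
No augmenting path remains; maximum matching = 3.
König certificate: {u1, v3, v4} is a vertex cover of size 3 (every listed pair touches it), so no matching can be larger.

3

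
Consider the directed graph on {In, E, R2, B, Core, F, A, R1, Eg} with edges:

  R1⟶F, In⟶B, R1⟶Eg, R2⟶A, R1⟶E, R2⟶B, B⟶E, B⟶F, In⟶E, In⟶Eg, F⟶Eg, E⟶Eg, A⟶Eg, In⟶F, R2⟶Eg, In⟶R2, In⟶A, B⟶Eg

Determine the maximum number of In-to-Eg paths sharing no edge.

Assign every edge capacity 1; by Menger, the answer equals the max flow.
Path In→Eg (+1); total 1.
Path In→E→Eg (+1); total 2.
Path In→R2→Eg (+1); total 3.
Path In→B→Eg (+1); total 4.
Path In→F→Eg (+1); total 5.
Path In→A→Eg (+1); total 6.
No residual In→Eg path; max flow = 6.
Certifying cut of size 6: {In→A, In→B, In→E, In→Eg, In→F, In→R2}.

6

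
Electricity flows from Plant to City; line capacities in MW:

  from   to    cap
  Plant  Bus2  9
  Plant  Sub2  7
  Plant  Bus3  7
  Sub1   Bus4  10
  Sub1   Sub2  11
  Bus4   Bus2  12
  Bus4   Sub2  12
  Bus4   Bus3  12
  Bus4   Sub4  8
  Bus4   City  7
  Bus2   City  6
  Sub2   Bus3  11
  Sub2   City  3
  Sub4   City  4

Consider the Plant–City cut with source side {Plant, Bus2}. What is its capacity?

Edges leaving {Plant, Bus2}: Plant→Sub2 (7), Plant→Bus3 (7), Bus2→City (6).
Cut capacity = 7 + 7 + 6 = 20.

20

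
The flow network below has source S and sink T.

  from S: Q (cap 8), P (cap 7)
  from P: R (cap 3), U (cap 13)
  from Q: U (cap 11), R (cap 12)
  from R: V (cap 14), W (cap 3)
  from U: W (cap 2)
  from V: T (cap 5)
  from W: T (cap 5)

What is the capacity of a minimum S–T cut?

10

Augment S→P→R→V→T: bottleneck 3, flow now 3.
Augment S→P→U→W→T: bottleneck 2, flow now 5.
Augment S→Q→R→V→T: bottleneck 2, flow now 7.
Augment S→Q→R→W→T: bottleneck 3, flow now 10.
No augmenting path remains; maximum flow = 10.
By max-flow min-cut, the minimum cut capacity equals the max flow.
In the residual graph, reachable from S: {S, P, Q, R, U, V}.
Min-cut edges: R→W (3), U→W (2), V→T (5); capacity 3 + 2 + 5 = 10.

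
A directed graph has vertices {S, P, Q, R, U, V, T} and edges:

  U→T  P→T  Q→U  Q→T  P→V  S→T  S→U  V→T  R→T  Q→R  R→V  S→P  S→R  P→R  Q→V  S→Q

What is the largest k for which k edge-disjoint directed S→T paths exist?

Assign every edge capacity 1; by Menger, the answer equals the max flow.
Path S→T (+1); total 1.
Path S→P→T (+1); total 2.
Path S→Q→T (+1); total 3.
Path S→R→T (+1); total 4.
Path S→U→T (+1); total 5.
No residual S→T path; max flow = 5.
Certifying cut of size 5: {S→P, S→Q, S→R, S→T, S→U}.

5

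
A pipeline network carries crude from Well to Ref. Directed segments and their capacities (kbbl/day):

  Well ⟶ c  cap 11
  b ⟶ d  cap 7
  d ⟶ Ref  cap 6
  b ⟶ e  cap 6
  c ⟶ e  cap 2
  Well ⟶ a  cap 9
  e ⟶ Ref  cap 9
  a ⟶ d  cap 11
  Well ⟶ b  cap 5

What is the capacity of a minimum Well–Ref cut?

13

Augment Well→a→d→Ref: bottleneck 6, flow now 6.
Augment Well→b→e→Ref: bottleneck 5, flow now 11.
Augment Well→c→e→Ref: bottleneck 2, flow now 13.
No augmenting path remains; maximum flow = 13.
By max-flow min-cut, the minimum cut capacity equals the max flow.
In the residual graph, reachable from Well: {Well, a, c, d}.
Min-cut edges: Well→b (5), c→e (2), d→Ref (6); capacity 5 + 2 + 6 = 13.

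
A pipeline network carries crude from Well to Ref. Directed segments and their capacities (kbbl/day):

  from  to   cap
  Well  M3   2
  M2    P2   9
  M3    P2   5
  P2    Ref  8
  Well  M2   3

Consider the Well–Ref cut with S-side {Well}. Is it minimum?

Yes — it is a minimum cut (capacity 5).

Given cut capacity: 3 + 2 = 5.
Augment Well→M2→P2→Ref: bottleneck 3, flow now 3.
Augment Well→M3→P2→Ref: bottleneck 2, flow now 5.
No augmenting path remains; maximum flow = 5.
Cut capacity 5 equals the max flow, so it is a minimum cut.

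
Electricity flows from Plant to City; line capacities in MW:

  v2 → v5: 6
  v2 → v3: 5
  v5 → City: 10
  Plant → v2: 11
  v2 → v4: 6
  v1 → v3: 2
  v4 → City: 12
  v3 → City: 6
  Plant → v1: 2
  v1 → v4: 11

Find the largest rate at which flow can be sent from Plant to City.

13

Augment Plant→v1→v3→City: bottleneck 2, flow now 2.
Augment Plant→v2→v3→City: bottleneck 4, flow now 6.
Augment Plant→v2→v4→City: bottleneck 6, flow now 12.
Augment Plant→v2→v5→City: bottleneck 1, flow now 13.
No augmenting path remains; maximum flow = 13.
In the residual graph, reachable from Plant: {Plant}.
Min-cut edges: Plant→v1 (2), Plant→v2 (11); capacity 2 + 11 = 13.
This cut is saturated, so no flow can exceed 13.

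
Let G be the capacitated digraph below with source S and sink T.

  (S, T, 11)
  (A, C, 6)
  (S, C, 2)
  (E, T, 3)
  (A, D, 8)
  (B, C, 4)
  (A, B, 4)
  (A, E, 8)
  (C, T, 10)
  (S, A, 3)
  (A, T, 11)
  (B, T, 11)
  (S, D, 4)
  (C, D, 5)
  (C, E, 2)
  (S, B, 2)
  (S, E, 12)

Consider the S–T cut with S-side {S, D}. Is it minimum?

No — its capacity is 30, but the minimum cut has capacity 21.

Given cut capacity: 3 + 2 + 2 + 12 + 11 = 30.
Augment S→T: bottleneck 11, flow now 11.
Augment S→A→T: bottleneck 3, flow now 14.
Augment S→B→T: bottleneck 2, flow now 16.
Augment S→C→T: bottleneck 2, flow now 18.
Augment S→E→T: bottleneck 3, flow now 21.
No augmenting path remains; maximum flow = 21.
In the residual graph, reachable from S: {S, D, E}.
Min-cut edges: S→A (3), S→B (2), S→C (2), S→T (11), E→T (3); capacity 3 + 2 + 2 + 11 + 3 = 21.
Cut capacity 30 exceeds the max flow 21, so it is not minimum.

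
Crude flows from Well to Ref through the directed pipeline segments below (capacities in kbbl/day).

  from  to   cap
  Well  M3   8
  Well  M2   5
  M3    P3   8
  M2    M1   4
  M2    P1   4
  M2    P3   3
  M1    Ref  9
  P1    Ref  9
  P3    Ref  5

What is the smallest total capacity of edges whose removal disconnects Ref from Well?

Augment Well→M3→P3→Ref: bottleneck 5, flow now 5.
Augment Well→M2→M1→Ref: bottleneck 4, flow now 9.
Augment Well→M2→P1→Ref: bottleneck 1, flow now 10.
No augmenting path remains; maximum flow = 10.
By max-flow min-cut, the minimum cut capacity equals the max flow.
In the residual graph, reachable from Well: {Well, M3, P3}.
Min-cut edges: Well→M2 (5), P3→Ref (5); capacity 5 + 5 = 10.

10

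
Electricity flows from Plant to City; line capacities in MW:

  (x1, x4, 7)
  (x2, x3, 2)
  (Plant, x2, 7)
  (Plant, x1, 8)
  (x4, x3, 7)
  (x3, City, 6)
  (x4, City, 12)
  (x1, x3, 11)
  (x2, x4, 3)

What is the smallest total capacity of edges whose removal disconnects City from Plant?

13

Augment Plant→x1→x3→City: bottleneck 6, flow now 6.
Augment Plant→x1→x4→City: bottleneck 2, flow now 8.
Augment Plant→x2→x4→City: bottleneck 3, flow now 11.
Augment Plant→x2→x3→x1→x4→City: bottleneck 2, flow now 13. (uses reverse residual edge)
No augmenting path remains; maximum flow = 13.
By max-flow min-cut, the minimum cut capacity equals the max flow.
In the residual graph, reachable from Plant: {Plant, x2}.
Min-cut edges: Plant→x1 (8), x2→x3 (2), x2→x4 (3); capacity 8 + 2 + 3 = 13.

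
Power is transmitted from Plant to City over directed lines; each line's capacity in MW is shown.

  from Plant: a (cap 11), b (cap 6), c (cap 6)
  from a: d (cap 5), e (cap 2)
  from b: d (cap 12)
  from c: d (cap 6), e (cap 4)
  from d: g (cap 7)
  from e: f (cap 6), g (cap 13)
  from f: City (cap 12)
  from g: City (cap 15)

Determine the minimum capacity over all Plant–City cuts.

Augment Plant→a→d→g→City: bottleneck 5, flow now 5.
Augment Plant→a→e→f→City: bottleneck 2, flow now 7.
Augment Plant→b→d→g→City: bottleneck 2, flow now 9.
Augment Plant→c→e→f→City: bottleneck 4, flow now 13.
No augmenting path remains; maximum flow = 13.
By max-flow min-cut, the minimum cut capacity equals the max flow.
In the residual graph, reachable from Plant: {Plant, a, b, c, d}.
Min-cut edges: a→e (2), c→e (4), d→g (7); capacity 2 + 4 + 7 = 13.

13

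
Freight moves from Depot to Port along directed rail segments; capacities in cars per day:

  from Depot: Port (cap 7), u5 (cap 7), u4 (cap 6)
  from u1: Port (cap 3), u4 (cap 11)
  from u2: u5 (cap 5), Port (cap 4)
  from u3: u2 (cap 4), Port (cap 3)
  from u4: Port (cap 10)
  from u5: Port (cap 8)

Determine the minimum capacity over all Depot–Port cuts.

20

Augment Depot→Port: bottleneck 7, flow now 7.
Augment Depot→u4→Port: bottleneck 6, flow now 13.
Augment Depot→u5→Port: bottleneck 7, flow now 20.
No augmenting path remains; maximum flow = 20.
By max-flow min-cut, the minimum cut capacity equals the max flow.
In the residual graph, reachable from Depot: {Depot}.
Min-cut edges: Depot→u4 (6), Depot→u5 (7), Depot→Port (7); capacity 6 + 7 + 7 = 20.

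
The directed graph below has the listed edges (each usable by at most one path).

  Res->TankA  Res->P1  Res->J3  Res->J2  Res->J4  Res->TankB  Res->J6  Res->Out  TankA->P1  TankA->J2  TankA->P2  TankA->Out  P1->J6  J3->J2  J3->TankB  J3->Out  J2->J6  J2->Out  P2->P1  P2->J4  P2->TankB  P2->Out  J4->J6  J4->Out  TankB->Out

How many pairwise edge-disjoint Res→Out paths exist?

6

Assign every edge capacity 1; by Menger, the answer equals the max flow.
Path Res→Out (+1); total 1.
Path Res→TankA→Out (+1); total 2.
Path Res→J3→Out (+1); total 3.
Path Res→J2→Out (+1); total 4.
Path Res→J4→Out (+1); total 5.
Path Res→TankB→Out (+1); total 6.
No residual Res→Out path; max flow = 6.
Certifying cut of size 6: {Res→J2, Res→J3, Res→J4, Res→Out, Res→TankA, Res→TankB}.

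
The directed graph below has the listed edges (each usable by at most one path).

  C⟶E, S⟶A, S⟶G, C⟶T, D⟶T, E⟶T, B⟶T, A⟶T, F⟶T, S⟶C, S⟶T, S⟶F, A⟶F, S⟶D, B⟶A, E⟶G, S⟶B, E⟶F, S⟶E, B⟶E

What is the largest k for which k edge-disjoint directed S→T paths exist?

7

Assign every edge capacity 1; by Menger, the answer equals the max flow.
Path S→T (+1); total 1.
Path S→A→T (+1); total 2.
Path S→B→T (+1); total 3.
Path S→C→T (+1); total 4.
Path S→D→T (+1); total 5.
Path S→E→T (+1); total 6.
Path S→F→T (+1); total 7.
No residual S→T path; max flow = 7.
Certifying cut of size 7: {S→A, S→B, S→C, S→D, S→E, S→F, S→T}.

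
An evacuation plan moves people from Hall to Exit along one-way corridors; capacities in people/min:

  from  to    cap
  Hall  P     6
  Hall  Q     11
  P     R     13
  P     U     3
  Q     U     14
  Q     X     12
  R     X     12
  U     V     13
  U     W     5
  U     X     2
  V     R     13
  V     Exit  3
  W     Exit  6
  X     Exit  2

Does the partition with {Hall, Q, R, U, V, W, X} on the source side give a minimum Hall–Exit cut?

Given cut capacity: 6 + 3 + 6 + 2 = 17.
Augment Hall→Q→X→Exit: bottleneck 2, flow now 2.
Augment Hall→P→U→V→Exit: bottleneck 3, flow now 5.
Augment Hall→Q→U→W→Exit: bottleneck 5, flow now 10.
No augmenting path remains; maximum flow = 10.
In the residual graph, reachable from Hall: {Hall, P, Q, R, U, V, X}.
Min-cut edges: U→W (5), V→Exit (3), X→Exit (2); capacity 5 + 3 + 2 = 10.
Cut capacity 17 exceeds the max flow 10, so it is not minimum.

No — its capacity is 17, but the minimum cut has capacity 10.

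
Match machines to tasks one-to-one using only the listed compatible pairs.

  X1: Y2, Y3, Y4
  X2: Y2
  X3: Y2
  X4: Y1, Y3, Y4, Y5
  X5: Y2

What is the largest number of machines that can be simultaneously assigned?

Unit-capacity flow: source→left, listed edges, right→sink; max matching = max flow.
Augmenting path X1→Y2 (+1); matched 1.
Augmenting path X4→Y1 (+1); matched 2.
Augmenting path X2→Y2→X1→Y3 (+1); matched 3.
No augmenting path remains; maximum matching = 3.
König certificate: {X1, X4, Y2} is a vertex cover of size 3 (every listed pair touches it), so no matching can be larger.

3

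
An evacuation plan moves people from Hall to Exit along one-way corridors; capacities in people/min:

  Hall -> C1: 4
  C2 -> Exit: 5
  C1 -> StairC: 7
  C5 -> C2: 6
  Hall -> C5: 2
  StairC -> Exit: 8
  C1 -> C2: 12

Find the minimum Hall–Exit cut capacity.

6

Augment Hall→C5→C2→Exit: bottleneck 2, flow now 2.
Augment Hall→C1→C2→Exit: bottleneck 3, flow now 5.
Augment Hall→C1→StairC→Exit: bottleneck 1, flow now 6.
No augmenting path remains; maximum flow = 6.
By max-flow min-cut, the minimum cut capacity equals the max flow.
In the residual graph, reachable from Hall: {Hall}.
Min-cut edges: Hall→C5 (2), Hall→C1 (4); capacity 2 + 4 = 6.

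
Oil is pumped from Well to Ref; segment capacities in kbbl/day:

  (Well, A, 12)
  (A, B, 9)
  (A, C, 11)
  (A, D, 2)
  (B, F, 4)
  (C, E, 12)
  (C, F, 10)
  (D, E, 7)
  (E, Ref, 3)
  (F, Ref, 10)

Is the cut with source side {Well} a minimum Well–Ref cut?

Yes — it is a minimum cut (capacity 12).

Given cut capacity: 12 = 12.
Augment Well→A→B→F→Ref: bottleneck 4, flow now 4.
Augment Well→A→C→E→Ref: bottleneck 3, flow now 7.
Augment Well→A→C→F→Ref: bottleneck 5, flow now 12.
No augmenting path remains; maximum flow = 12.
Cut capacity 12 equals the max flow, so it is a minimum cut.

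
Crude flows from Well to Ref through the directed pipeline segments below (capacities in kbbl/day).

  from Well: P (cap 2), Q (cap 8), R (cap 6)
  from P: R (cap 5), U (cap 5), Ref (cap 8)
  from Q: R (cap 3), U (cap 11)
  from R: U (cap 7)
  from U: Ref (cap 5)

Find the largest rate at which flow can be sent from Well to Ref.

Augment Well→P→Ref: bottleneck 2, flow now 2.
Augment Well→Q→U→Ref: bottleneck 5, flow now 7.
No augmenting path remains; maximum flow = 7.
In the residual graph, reachable from Well: {Well, Q, R, U}.
Min-cut edges: Well→P (2), U→Ref (5); capacity 2 + 5 = 7.
This cut is saturated, so no flow can exceed 7.

7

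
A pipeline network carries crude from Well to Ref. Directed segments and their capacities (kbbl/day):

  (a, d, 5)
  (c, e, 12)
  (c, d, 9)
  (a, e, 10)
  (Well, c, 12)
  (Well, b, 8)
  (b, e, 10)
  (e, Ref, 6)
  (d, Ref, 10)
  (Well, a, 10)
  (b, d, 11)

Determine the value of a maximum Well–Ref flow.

16

Augment Well→a→d→Ref: bottleneck 5, flow now 5.
Augment Well→a→e→Ref: bottleneck 5, flow now 10.
Augment Well→b→d→Ref: bottleneck 5, flow now 15.
Augment Well→b→e→Ref: bottleneck 1, flow now 16.
No augmenting path remains; maximum flow = 16.
In the residual graph, reachable from Well: {Well, a, b, c, d, e}.
Min-cut edges: d→Ref (10), e→Ref (6); capacity 10 + 6 = 16.
This cut is saturated, so no flow can exceed 16.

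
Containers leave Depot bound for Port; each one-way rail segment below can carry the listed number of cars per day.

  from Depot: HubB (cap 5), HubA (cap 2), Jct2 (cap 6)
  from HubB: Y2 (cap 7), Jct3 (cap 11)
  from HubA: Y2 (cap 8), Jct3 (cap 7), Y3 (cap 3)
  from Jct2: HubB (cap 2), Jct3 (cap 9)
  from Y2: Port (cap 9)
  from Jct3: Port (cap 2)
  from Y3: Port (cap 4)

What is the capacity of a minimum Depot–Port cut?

Augment Depot→HubB→Y2→Port: bottleneck 5, flow now 5.
Augment Depot→HubA→Y2→Port: bottleneck 2, flow now 7.
Augment Depot→Jct2→Jct3→Port: bottleneck 2, flow now 9.
Augment Depot→Jct2→HubB→Y2→Port: bottleneck 2, flow now 11.
No augmenting path remains; maximum flow = 11.
By max-flow min-cut, the minimum cut capacity equals the max flow.
In the residual graph, reachable from Depot: {Depot, Jct2, Jct3}.
Min-cut edges: Depot→HubB (5), Depot→HubA (2), Jct2→HubB (2), Jct3→Port (2); capacity 5 + 2 + 2 + 2 = 11.

11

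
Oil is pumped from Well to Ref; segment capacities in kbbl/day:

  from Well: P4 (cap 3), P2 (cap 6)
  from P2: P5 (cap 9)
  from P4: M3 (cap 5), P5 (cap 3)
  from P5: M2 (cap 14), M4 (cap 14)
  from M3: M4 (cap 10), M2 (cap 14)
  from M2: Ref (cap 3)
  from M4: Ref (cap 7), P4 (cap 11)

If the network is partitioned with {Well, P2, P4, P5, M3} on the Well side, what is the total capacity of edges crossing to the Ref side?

52

Edges leaving {Well, P2, P4, P5, M3}: P5→M2 (14), P5→M4 (14), M3→M2 (14), M3→M4 (10).
Cut capacity = 14 + 14 + 14 + 10 = 52.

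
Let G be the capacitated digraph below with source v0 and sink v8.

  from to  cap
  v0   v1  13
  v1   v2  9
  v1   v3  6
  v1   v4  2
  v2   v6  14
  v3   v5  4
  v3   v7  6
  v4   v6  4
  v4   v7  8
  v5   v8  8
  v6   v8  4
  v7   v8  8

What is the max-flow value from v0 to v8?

Augment v0→v1→v2→v6→v8: bottleneck 4, flow now 4.
Augment v0→v1→v3→v5→v8: bottleneck 4, flow now 8.
Augment v0→v1→v3→v7→v8: bottleneck 2, flow now 10.
Augment v0→v1→v4→v7→v8: bottleneck 2, flow now 12.
No augmenting path remains; maximum flow = 12.
In the residual graph, reachable from v0: {v0, v1, v2, v6}.
Min-cut edges: v1→v3 (6), v1→v4 (2), v6→v8 (4); capacity 6 + 2 + 4 = 12.
This cut is saturated, so no flow can exceed 12.

12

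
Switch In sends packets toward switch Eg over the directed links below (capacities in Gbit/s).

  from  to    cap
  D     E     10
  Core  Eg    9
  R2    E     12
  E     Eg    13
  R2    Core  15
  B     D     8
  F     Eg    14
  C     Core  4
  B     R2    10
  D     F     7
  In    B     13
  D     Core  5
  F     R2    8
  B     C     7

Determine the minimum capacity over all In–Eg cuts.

Augment In→B→C→Core→Eg: bottleneck 4, flow now 4.
Augment In→B→D→F→Eg: bottleneck 7, flow now 11.
Augment In→B→D→Core→Eg: bottleneck 1, flow now 12.
Augment In→B→R2→Core→Eg: bottleneck 1, flow now 13.
No augmenting path remains; maximum flow = 13.
By max-flow min-cut, the minimum cut capacity equals the max flow.
In the residual graph, reachable from In: {In}.
Min-cut edges: In→B (13); capacity 13 = 13.

13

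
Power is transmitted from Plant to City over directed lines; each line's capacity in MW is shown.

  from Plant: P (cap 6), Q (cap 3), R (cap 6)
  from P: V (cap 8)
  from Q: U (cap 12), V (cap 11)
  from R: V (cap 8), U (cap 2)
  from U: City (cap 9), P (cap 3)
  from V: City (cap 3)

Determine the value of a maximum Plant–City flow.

8

Augment Plant→P→V→City: bottleneck 3, flow now 3.
Augment Plant→Q→U→City: bottleneck 3, flow now 6.
Augment Plant→R→U→City: bottleneck 2, flow now 8.
No augmenting path remains; maximum flow = 8.
In the residual graph, reachable from Plant: {Plant, P, R, V}.
Min-cut edges: Plant→Q (3), R→U (2), V→City (3); capacity 3 + 2 + 3 = 8.
This cut is saturated, so no flow can exceed 8.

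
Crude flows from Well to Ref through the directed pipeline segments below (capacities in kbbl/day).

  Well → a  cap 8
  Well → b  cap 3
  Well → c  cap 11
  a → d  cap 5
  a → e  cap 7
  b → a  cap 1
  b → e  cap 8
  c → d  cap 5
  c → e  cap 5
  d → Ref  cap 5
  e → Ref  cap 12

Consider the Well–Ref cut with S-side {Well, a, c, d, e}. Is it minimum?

Given cut capacity: 3 + 5 + 12 = 20.
Augment Well→a→d→Ref: bottleneck 5, flow now 5.
Augment Well→a→e→Ref: bottleneck 3, flow now 8.
Augment Well→b→e→Ref: bottleneck 3, flow now 11.
Augment Well→c→e→Ref: bottleneck 5, flow now 16.
Augment Well→c→d→a→e→Ref: bottleneck 1, flow now 17. (uses reverse residual edge)
No augmenting path remains; maximum flow = 17.
In the residual graph, reachable from Well: {Well, a, b, c, d, e}.
Min-cut edges: d→Ref (5), e→Ref (12); capacity 5 + 12 = 17.
Cut capacity 20 exceeds the max flow 17, so it is not minimum.

No — its capacity is 20, but the minimum cut has capacity 17.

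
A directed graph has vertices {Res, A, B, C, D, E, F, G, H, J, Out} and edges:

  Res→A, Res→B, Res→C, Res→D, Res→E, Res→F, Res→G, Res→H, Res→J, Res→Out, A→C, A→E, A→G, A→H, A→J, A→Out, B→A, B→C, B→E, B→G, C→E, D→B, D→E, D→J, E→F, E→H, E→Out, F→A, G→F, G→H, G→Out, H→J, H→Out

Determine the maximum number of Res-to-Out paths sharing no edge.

Assign every edge capacity 1; by Menger, the answer equals the max flow.
Path Res→Out (+1); total 1.
Path Res→A→Out (+1); total 2.
Path Res→E→Out (+1); total 3.
Path Res→G→Out (+1); total 4.
Path Res→H→Out (+1); total 5.
No residual Res→Out path; max flow = 5.
Certifying cut of size 5: {A→Out, E→Out, G→Out, H→Out, Res→Out}.

5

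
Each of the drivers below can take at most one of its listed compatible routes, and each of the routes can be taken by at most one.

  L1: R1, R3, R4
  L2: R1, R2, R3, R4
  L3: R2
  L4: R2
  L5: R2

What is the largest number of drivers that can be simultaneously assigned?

Unit-capacity flow: source→left, listed edges, right→sink; max matching = max flow.
Augmenting path L1→R1 (+1); matched 1.
Augmenting path L2→R2 (+1); matched 2.
Augmenting path L3→R2→L2→R3 (+1); matched 3.
No augmenting path remains; maximum matching = 3.
König certificate: {L1, L2, R2} is a vertex cover of size 3 (every listed pair touches it), so no matching can be larger.

3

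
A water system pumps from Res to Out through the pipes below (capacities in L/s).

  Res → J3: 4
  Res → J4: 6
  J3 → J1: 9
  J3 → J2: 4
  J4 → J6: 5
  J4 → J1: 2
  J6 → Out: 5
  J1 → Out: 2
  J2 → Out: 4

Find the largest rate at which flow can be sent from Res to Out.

Augment Res→J3→J1→Out: bottleneck 2, flow now 2.
Augment Res→J3→J2→Out: bottleneck 2, flow now 4.
Augment Res→J4→J6→Out: bottleneck 5, flow now 9.
Augment Res→J4→J1→J3→J2→Out: bottleneck 1, flow now 10. (uses reverse residual edge)
No augmenting path remains; maximum flow = 10.
In the residual graph, reachable from Res: {Res}.
Min-cut edges: Res→J3 (4), Res→J4 (6); capacity 4 + 6 = 10.
This cut is saturated, so no flow can exceed 10.

10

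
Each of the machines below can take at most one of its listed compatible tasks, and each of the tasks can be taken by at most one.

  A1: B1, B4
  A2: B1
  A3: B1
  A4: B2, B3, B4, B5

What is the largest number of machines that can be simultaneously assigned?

3

Unit-capacity flow: source→left, listed edges, right→sink; max matching = max flow.
Augmenting path A1→B1 (+1); matched 1.
Augmenting path A4→B2 (+1); matched 2.
Augmenting path A2→B1→A1→B4 (+1); matched 3.
No augmenting path remains; maximum matching = 3.
König certificate: {A1, A4, B1} is a vertex cover of size 3 (every listed pair touches it), so no matching can be larger.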